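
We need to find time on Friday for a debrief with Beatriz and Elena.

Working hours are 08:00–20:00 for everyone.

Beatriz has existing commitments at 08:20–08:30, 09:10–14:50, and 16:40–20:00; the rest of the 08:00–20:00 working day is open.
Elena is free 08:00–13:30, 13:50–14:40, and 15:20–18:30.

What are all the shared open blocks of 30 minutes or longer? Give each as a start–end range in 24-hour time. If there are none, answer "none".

08:30–09:10, 15:20–16:40

Beatriz free within 08:00–20:00: 08:00–08:20, 08:30–09:10, 14:50–16:40.
Beatriz ∩ Elena: 08:00–08:20, 08:30–09:10, 15:20–16:40.
Windows ≥ 30 min: 08:30–09:10, 15:20–16:40.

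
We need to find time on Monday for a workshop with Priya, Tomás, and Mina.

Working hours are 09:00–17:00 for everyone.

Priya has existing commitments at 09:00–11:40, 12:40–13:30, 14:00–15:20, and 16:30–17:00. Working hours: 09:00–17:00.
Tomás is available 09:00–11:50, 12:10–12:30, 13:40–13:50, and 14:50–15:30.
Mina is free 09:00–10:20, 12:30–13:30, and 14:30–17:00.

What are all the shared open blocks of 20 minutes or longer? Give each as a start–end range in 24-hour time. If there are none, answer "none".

Priya free within 09:00–17:00: 11:40–12:40, 13:30–14:00, 15:20–16:30.
Priya ∩ Tomás: 11:40–11:50, 12:10–12:30, 13:40–13:50, 15:20–15:30.
Priya ∩ Tomás ∩ Mina: 15:20–15:30.
Windows ≥ 20 min: (none).

none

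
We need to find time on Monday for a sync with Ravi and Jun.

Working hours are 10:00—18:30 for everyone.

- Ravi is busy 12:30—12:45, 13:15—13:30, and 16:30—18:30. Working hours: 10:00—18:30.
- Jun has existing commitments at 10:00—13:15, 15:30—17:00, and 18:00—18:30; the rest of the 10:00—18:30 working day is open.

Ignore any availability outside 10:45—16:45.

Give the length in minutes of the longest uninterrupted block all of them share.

Ravi free within 10:00–18:30: 10:00–12:30, 12:45–13:15, 13:30–16:30.
Jun free within 10:00–18:30: 13:15–15:30, 17:00–18:00.
Ravi ∩ Jun: 13:30–15:30.
Restricted to 10:45–16:45: 13:30–15:30.
Single common window of 120 minutes.

120 minutes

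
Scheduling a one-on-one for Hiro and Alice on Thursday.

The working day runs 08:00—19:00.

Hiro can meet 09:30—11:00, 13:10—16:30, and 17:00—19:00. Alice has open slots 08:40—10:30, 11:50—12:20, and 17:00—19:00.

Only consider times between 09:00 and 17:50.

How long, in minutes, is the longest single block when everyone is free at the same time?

Hiro ∩ Alice: 09:30–10:30, 17:00–19:00.
Restricted to 09:00–17:50: 09:30–10:30, 17:00–17:50.
Common window lengths: 60, 50 min; longest is 60.

60 minutes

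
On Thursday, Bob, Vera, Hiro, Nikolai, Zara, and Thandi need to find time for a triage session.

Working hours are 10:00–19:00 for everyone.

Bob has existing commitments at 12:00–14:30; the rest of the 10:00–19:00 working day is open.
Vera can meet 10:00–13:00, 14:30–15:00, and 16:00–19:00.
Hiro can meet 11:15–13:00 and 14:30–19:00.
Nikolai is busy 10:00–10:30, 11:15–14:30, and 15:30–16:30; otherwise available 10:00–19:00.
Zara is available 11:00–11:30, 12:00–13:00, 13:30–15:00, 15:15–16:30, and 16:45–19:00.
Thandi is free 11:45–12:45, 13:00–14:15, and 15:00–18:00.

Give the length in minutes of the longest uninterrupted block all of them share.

Bob free within 10:00–19:00: 10:00–12:00, 14:30–19:00.
Nikolai free within 10:00–19:00: 10:30–11:15, 14:30–15:30, 16:30–19:00.
Bob ∩ Vera: 10:00–12:00, 14:30–15:00, 16:00–19:00.
Bob ∩ Vera ∩ Hiro: 11:15–12:00, 14:30–15:00, 16:00–19:00.
Bob ∩ Vera ∩ Hiro ∩ Nikolai: 14:30–15:00, 16:30–19:00.
Bob ∩ Vera ∩ Hiro ∩ Nikolai ∩ Zara: 14:30–15:00, 16:45–19:00.
Bob ∩ Vera ∩ Hiro ∩ Nikolai ∩ Zara ∩ Thandi: 16:45–18:00.
Single common window of 75 minutes.

75 minutes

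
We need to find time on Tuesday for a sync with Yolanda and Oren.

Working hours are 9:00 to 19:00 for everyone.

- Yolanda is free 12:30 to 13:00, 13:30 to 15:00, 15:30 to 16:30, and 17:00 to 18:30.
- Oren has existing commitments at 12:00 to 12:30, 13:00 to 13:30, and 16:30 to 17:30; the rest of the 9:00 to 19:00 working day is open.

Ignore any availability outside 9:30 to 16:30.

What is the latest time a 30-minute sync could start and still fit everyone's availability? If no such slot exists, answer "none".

16:00

Oren free within 09:00–19:00: 09:00–12:00, 12:30–13:00, 13:30–16:30, 17:30–19:00.
Yolanda ∩ Oren: 12:30–13:00, 13:30–15:00, 15:30–16:30, 17:30–18:30.
Restricted to 09:30–16:30: 12:30–13:00, 13:30–15:00, 15:30–16:30.
Windows ≥ 30 min: 12:30–13:00, 13:30–15:00, 15:30–16:30.
Latest start in the last window 15:30–16:30 is 16:30 − 30 min = 16:00.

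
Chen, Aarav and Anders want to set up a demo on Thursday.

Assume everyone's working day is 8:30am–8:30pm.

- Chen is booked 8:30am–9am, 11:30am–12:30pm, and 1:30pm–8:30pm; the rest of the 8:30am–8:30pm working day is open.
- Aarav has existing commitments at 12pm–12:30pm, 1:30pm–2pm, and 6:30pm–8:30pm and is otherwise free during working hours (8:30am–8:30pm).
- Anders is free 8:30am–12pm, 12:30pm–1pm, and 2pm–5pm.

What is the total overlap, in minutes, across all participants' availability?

Chen free within 08:30–20:30: 09:00–11:30, 12:30–13:30.
Aarav free within 08:30–20:30: 08:30–12:00, 12:30–13:30, 14:00–18:30.
Chen ∩ Aarav: 09:00–11:30, 12:30–13:30.
Chen ∩ Aarav ∩ Anders: 09:00–11:30, 12:30–13:00.
Total common minutes: 150 + 30 = 180.

180 minutes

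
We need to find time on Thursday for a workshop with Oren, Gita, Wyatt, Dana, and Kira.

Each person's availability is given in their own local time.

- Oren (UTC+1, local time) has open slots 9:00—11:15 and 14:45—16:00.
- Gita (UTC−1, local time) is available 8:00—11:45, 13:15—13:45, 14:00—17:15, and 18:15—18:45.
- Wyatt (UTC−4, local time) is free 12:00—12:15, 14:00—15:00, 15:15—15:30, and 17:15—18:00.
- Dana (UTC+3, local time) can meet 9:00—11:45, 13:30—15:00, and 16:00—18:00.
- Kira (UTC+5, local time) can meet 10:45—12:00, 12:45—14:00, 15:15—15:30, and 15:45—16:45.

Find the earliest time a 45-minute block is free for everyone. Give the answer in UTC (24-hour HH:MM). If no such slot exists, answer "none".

none

Oren → UTC: 08:00–10:15, 13:45–15:00.
Gita → UTC: 09:00–12:45, 14:15–14:45, 15:00–18:15, 19:15–19:45.
Wyatt → UTC: 16:00–16:15, 18:00–19:00, 19:15–19:30, 21:15–22:00.
Dana → UTC: 06:00–08:45, 10:30–12:00, 13:00–15:00.
Kira → UTC: 05:45–07:00, 07:45–09:00, 10:15–10:30, 10:45–11:45.
Oren ∩ Gita: 09:00–10:15, 14:15–14:45.
Oren ∩ Gita ∩ Wyatt: (none).
Oren ∩ Gita ∩ Wyatt ∩ Dana: (none).
Oren ∩ Gita ∩ Wyatt ∩ Dana ∩ Kira: (none).
Windows ≥ 45 min: (none).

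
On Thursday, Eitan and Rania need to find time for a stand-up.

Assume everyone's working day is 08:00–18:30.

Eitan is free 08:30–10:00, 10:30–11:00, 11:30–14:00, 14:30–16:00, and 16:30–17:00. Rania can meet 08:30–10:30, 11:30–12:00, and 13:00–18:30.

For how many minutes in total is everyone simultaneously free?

Eitan ∩ Rania: 08:30–10:00, 11:30–12:00, 13:00–14:00, 14:30–16:00, 16:30–17:00.
Total common minutes: 90 + 30 + 60 + 90 + 30 = 300.

300 minutes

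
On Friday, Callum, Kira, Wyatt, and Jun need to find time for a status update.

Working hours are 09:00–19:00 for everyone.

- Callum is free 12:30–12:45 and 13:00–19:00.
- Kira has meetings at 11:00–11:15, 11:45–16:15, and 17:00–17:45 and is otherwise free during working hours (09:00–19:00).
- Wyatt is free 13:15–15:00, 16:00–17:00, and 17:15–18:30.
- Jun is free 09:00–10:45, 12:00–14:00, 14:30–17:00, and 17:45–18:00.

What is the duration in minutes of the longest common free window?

Kira free within 09:00–19:00: 09:00–11:00, 11:15–11:45, 16:15–17:00, 17:45–19:00.
Callum ∩ Kira: 16:15–17:00, 17:45–19:00.
Callum ∩ Kira ∩ Wyatt: 16:15–17:00, 17:45–18:30.
Callum ∩ Kira ∩ Wyatt ∩ Jun: 16:15–17:00, 17:45–18:00.
Common window lengths: 45, 15 min; longest is 45.

45 minutes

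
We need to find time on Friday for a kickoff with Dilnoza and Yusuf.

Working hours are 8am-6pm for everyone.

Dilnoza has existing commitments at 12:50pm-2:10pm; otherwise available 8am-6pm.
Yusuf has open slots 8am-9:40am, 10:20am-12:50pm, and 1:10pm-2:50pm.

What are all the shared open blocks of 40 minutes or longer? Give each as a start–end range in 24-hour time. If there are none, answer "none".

Dilnoza free within 08:00–18:00: 08:00–12:50, 14:10–18:00.
Dilnoza ∩ Yusuf: 08:00–09:40, 10:20–12:50, 14:10–14:50.
Windows ≥ 40 min: 08:00–09:40, 10:20–12:50, 14:10–14:50.

08:00–09:40, 10:20–12:50, 14:10–14:50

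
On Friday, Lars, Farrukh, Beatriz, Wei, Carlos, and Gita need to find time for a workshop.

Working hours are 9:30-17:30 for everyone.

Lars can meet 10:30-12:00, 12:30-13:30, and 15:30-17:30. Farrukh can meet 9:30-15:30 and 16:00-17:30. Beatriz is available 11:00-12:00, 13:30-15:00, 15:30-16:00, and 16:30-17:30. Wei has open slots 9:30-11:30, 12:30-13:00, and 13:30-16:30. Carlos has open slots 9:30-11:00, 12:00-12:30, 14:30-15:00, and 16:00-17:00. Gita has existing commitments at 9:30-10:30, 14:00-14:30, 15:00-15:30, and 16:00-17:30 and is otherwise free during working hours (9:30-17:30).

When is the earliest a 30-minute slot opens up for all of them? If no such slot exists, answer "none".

none

Gita free within 09:30–17:30: 10:30–14:00, 14:30–15:00, 15:30–16:00.
Lars ∩ Farrukh: 10:30–12:00, 12:30–13:30, 16:00–17:30.
Lars ∩ Farrukh ∩ Beatriz: 11:00–12:00, 16:30–17:30.
Lars ∩ Farrukh ∩ Beatriz ∩ Wei: 11:00–11:30.
Lars ∩ Farrukh ∩ Beatriz ∩ Wei ∩ Carlos: (none).
Lars ∩ Farrukh ∩ Beatriz ∩ Wei ∩ Carlos ∩ Gita: (none).
Windows ≥ 30 min: (none).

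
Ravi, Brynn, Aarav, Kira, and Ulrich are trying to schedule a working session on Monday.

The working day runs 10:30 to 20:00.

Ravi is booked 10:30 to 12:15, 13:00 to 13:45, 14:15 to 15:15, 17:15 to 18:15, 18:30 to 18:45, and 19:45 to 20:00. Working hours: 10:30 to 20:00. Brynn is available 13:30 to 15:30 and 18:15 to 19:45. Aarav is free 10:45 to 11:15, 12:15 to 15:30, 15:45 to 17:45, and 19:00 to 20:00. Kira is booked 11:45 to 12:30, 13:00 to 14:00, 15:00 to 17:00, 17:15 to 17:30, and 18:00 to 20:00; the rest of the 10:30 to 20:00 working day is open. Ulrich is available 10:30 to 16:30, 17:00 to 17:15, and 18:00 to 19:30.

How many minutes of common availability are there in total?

15 minutes

Ravi free within 10:30–20:00: 12:15–13:00, 13:45–14:15, 15:15–17:15, 18:15–18:30, 18:45–19:45.
Kira free within 10:30–20:00: 10:30–11:45, 12:30–13:00, 14:00–15:00, 17:00–17:15, 17:30–18:00.
Ravi ∩ Brynn: 13:45–14:15, 15:15–15:30, 18:15–18:30, 18:45–19:45.
Ravi ∩ Brynn ∩ Aarav: 13:45–14:15, 15:15–15:30, 19:00–19:45.
Ravi ∩ Brynn ∩ Aarav ∩ Kira: 14:00–14:15.
Ravi ∩ Brynn ∩ Aarav ∩ Kira ∩ Ulrich: 14:00–14:15.
Total common minutes: 15.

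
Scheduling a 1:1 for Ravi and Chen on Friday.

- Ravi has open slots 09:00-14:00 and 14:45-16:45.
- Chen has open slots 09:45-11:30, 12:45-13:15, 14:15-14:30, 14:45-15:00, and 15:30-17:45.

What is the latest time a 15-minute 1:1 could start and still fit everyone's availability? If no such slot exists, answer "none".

Ravi ∩ Chen: 09:45–11:30, 12:45–13:15, 14:45–15:00, 15:30–16:45.
Windows ≥ 15 min: 09:45–11:30, 12:45–13:15, 14:45–15:00, 15:30–16:45.
Latest start in the last window 15:30–16:45 is 16:45 − 15 min = 16:30.

16:30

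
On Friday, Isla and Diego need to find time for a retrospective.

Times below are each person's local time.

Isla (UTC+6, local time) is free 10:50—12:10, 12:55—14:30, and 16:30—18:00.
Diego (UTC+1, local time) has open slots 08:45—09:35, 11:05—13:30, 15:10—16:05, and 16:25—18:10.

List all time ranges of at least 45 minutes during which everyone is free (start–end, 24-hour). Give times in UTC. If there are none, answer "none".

07:45–08:30, 10:30–12:00

Isla → UTC: 04:50–06:10, 06:55–08:30, 10:30–12:00.
Diego → UTC: 07:45–08:35, 10:05–12:30, 14:10–15:05, 15:25–17:10.
Isla ∩ Diego: 07:45–08:30, 10:30–12:00.
Windows ≥ 45 min: 07:45–08:30, 10:30–12:00.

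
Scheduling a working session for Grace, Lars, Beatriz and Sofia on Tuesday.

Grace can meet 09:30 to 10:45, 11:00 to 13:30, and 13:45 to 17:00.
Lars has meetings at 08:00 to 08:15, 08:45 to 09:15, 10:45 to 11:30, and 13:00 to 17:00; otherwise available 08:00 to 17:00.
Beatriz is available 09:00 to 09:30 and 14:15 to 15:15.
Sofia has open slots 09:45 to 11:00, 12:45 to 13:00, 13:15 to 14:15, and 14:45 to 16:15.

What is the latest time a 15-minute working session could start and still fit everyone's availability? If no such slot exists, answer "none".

none

Lars free within 08:00–17:00: 08:15–08:45, 09:15–10:45, 11:30–13:00.
Grace ∩ Lars: 09:30–10:45, 11:30–13:00.
Grace ∩ Lars ∩ Beatriz: (none).
Grace ∩ Lars ∩ Beatriz ∩ Sofia: (none).
Windows ≥ 15 min: (none).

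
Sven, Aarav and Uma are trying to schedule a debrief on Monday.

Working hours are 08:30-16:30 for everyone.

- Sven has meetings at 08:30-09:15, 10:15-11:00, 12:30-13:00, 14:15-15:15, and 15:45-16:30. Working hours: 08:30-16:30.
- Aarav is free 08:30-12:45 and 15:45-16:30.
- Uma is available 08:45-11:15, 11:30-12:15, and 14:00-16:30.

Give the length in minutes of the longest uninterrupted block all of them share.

60 minutes

Sven free within 08:30–16:30: 09:15–10:15, 11:00–12:30, 13:00–14:15, 15:15–15:45.
Sven ∩ Aarav: 09:15–10:15, 11:00–12:30.
Sven ∩ Aarav ∩ Uma: 09:15–10:15, 11:00–11:15, 11:30–12:15.
Common window lengths: 60, 15, 45 min; longest is 60.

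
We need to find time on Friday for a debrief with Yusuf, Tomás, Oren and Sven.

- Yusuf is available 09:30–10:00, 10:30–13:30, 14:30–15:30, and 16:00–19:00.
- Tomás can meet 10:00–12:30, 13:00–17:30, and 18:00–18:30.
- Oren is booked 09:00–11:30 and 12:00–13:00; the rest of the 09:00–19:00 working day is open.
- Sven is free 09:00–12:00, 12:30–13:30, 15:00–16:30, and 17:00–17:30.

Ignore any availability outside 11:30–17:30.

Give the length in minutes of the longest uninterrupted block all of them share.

Oren free within 09:00–19:00: 11:30–12:00, 13:00–19:00.
Yusuf ∩ Tomás: 10:30–12:30, 13:00–13:30, 14:30–15:30, 16:00–17:30, 18:00–18:30.
Yusuf ∩ Tomás ∩ Oren: 11:30–12:00, 13:00–13:30, 14:30–15:30, 16:00–17:30, 18:00–18:30.
Yusuf ∩ Tomás ∩ Oren ∩ Sven: 11:30–12:00, 13:00–13:30, 15:00–15:30, 16:00–16:30, 17:00–17:30.
Restricted to 11:30–17:30: 11:30–12:00, 13:00–13:30, 15:00–15:30, 16:00–16:30, 17:00–17:30.
Common window lengths: 30, 30, 30, 30, 30 min; longest is 30.

30 minutes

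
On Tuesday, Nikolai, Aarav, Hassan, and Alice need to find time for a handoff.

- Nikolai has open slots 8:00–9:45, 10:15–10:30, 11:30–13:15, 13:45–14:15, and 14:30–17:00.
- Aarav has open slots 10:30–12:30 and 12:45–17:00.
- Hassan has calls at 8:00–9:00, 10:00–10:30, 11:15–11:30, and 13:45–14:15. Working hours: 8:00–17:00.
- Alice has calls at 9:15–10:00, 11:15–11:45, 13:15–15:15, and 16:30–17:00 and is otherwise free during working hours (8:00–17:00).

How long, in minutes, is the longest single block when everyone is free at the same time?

Hassan free within 08:00–17:00: 09:00–10:00, 10:30–11:15, 11:30–13:45, 14:15–17:00.
Alice free within 08:00–17:00: 08:00–09:15, 10:00–11:15, 11:45–13:15, 15:15–16:30.
Nikolai ∩ Aarav: 11:30–12:30, 12:45–13:15, 13:45–14:15, 14:30–17:00.
Nikolai ∩ Aarav ∩ Hassan: 11:30–12:30, 12:45–13:15, 14:30–17:00.
Nikolai ∩ Aarav ∩ Hassan ∩ Alice: 11:45–12:30, 12:45–13:15, 15:15–16:30.
Common window lengths: 45, 30, 75 min; longest is 75.

75 minutes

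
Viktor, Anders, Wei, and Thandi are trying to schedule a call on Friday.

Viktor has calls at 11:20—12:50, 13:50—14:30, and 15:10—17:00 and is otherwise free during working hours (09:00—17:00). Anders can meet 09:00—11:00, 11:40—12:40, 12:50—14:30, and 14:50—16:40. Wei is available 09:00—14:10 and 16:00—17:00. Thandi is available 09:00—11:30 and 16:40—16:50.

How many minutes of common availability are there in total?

Viktor free within 09:00–17:00: 09:00–11:20, 12:50–13:50, 14:30–15:10.
Viktor ∩ Anders: 09:00–11:00, 12:50–13:50, 14:50–15:10.
Viktor ∩ Anders ∩ Wei: 09:00–11:00, 12:50–13:50.
Viktor ∩ Anders ∩ Wei ∩ Thandi: 09:00–11:00.
Total common minutes: 120.

120 minutes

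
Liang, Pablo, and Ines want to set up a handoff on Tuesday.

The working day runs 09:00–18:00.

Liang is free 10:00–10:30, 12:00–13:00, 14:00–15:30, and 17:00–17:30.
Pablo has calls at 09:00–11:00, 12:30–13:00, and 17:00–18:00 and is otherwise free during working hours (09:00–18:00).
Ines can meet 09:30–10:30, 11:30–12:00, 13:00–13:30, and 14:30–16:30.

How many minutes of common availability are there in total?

Pablo free within 09:00–18:00: 11:00–12:30, 13:00–17:00.
Liang ∩ Pablo: 12:00–12:30, 14:00–15:30.
Liang ∩ Pablo ∩ Ines: 14:30–15:30.
Total common minutes: 60.

60 minutes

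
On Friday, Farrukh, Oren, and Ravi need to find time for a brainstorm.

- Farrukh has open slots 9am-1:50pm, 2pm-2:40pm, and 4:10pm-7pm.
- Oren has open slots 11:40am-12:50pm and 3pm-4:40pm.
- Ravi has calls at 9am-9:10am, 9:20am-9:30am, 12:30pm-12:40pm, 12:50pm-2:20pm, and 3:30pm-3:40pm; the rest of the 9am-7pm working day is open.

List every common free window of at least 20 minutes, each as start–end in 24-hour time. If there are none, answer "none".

Ravi free within 09:00–19:00: 09:10–09:20, 09:30–12:30, 12:40–12:50, 14:20–15:30, 15:40–19:00.
Farrukh ∩ Oren: 11:40–12:50, 16:10–16:40.
Farrukh ∩ Oren ∩ Ravi: 11:40–12:30, 12:40–12:50, 16:10–16:40.
Windows ≥ 20 min: 11:40–12:30, 16:10–16:40.

11:40–12:30, 16:10–16:40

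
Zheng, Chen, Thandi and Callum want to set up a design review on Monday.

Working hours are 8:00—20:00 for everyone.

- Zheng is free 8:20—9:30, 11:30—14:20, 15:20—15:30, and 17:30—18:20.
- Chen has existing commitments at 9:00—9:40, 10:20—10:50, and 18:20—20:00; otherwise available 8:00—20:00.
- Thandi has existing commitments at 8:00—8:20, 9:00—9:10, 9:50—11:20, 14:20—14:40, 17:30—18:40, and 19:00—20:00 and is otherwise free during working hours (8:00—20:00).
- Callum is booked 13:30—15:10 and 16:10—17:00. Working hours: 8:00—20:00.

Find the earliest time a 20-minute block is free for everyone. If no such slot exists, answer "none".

08:20

Chen free within 08:00–20:00: 08:00–09:00, 09:40–10:20, 10:50–18:20.
Thandi free within 08:00–20:00: 08:20–09:00, 09:10–09:50, 11:20–14:20, 14:40–17:30, 18:40–19:00.
Callum free within 08:00–20:00: 08:00–13:30, 15:10–16:10, 17:00–20:00.
Zheng ∩ Chen: 08:20–09:00, 11:30–14:20, 15:20–15:30, 17:30–18:20.
Zheng ∩ Chen ∩ Thandi: 08:20–09:00, 11:30–14:20, 15:20–15:30.
Zheng ∩ Chen ∩ Thandi ∩ Callum: 08:20–09:00, 11:30–13:30, 15:20–15:30.
Windows ≥ 20 min: 08:20–09:00, 11:30–13:30.
Earliest such window starts at 08:20.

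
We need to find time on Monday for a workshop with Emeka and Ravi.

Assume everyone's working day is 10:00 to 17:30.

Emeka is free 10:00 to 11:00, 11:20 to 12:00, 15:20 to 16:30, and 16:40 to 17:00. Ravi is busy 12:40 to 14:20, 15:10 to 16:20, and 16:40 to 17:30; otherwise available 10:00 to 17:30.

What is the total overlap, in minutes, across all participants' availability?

Ravi free within 10:00–17:30: 10:00–12:40, 14:20–15:10, 16:20–16:40.
Emeka ∩ Ravi: 10:00–11:00, 11:20–12:00, 16:20–16:30.
Total common minutes: 60 + 40 + 10 = 110.

110 minutes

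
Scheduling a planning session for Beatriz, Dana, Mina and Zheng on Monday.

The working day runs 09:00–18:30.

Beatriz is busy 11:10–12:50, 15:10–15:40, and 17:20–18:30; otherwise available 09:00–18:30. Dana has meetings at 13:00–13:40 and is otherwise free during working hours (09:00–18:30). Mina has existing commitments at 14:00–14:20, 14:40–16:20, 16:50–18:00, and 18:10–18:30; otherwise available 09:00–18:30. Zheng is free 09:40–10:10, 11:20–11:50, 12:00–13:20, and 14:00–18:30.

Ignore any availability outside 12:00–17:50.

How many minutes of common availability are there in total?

60 minutes

Beatriz free within 09:00–18:30: 09:00–11:10, 12:50–15:10, 15:40–17:20.
Dana free within 09:00–18:30: 09:00–13:00, 13:40–18:30.
Mina free within 09:00–18:30: 09:00–14:00, 14:20–14:40, 16:20–16:50, 18:00–18:10.
Beatriz ∩ Dana: 09:00–11:10, 12:50–13:00, 13:40–15:10, 15:40–17:20.
Beatriz ∩ Dana ∩ Mina: 09:00–11:10, 12:50–13:00, 13:40–14:00, 14:20–14:40, 16:20–16:50.
Beatriz ∩ Dana ∩ Mina ∩ Zheng: 09:40–10:10, 12:50–13:00, 14:20–14:40, 16:20–16:50.
Restricted to 12:00–17:50: 12:50–13:00, 14:20–14:40, 16:20–16:50.
Total common minutes: 10 + 20 + 30 = 60.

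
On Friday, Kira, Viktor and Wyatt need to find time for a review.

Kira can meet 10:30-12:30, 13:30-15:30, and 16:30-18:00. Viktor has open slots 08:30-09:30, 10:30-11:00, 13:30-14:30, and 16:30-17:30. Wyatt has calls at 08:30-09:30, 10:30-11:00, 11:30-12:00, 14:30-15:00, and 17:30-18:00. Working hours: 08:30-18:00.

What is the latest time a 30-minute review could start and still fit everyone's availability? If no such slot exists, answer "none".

17:00

Wyatt free within 08:30–18:00: 09:30–10:30, 11:00–11:30, 12:00–14:30, 15:00–17:30.
Kira ∩ Viktor: 10:30–11:00, 13:30–14:30, 16:30–17:30.
Kira ∩ Viktor ∩ Wyatt: 13:30–14:30, 16:30–17:30.
Windows ≥ 30 min: 13:30–14:30, 16:30–17:30.
Latest start in the last window 16:30–17:30 is 17:30 − 30 min = 17:00.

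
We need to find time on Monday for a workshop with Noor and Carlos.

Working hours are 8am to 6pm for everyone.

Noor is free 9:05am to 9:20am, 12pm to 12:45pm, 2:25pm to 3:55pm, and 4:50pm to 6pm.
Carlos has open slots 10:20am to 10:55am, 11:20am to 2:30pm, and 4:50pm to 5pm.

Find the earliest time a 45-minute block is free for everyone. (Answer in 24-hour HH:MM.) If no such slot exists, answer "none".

Noor ∩ Carlos: 12:00–12:45, 14:25–14:30, 16:50–17:00.
Windows ≥ 45 min: 12:00–12:45.
Earliest such window starts at 12:00.

12:00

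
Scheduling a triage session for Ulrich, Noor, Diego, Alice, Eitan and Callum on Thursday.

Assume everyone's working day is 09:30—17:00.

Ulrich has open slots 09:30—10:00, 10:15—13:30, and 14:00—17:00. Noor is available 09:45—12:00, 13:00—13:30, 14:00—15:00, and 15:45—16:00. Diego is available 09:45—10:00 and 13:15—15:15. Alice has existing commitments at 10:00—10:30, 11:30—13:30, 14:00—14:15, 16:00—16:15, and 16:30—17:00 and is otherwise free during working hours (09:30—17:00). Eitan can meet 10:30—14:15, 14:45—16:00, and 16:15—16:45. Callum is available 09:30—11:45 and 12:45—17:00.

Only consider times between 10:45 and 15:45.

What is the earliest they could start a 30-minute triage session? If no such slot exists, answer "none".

none

Alice free within 09:30–17:00: 09:30–10:00, 10:30–11:30, 13:30–14:00, 14:15–16:00, 16:15–16:30.
Ulrich ∩ Noor: 09:45–10:00, 10:15–12:00, 13:00–13:30, 14:00–15:00, 15:45–16:00.
Ulrich ∩ Noor ∩ Diego: 09:45–10:00, 13:15–13:30, 14:00–15:00.
Ulrich ∩ Noor ∩ Diego ∩ Alice: 09:45–10:00, 14:15–15:00.
Ulrich ∩ Noor ∩ Diego ∩ Alice ∩ Eitan: 14:45–15:00.
Ulrich ∩ Noor ∩ Diego ∩ Alice ∩ Eitan ∩ Callum: 14:45–15:00.
Restricted to 10:45–15:45: 14:45–15:00.
Windows ≥ 30 min: (none).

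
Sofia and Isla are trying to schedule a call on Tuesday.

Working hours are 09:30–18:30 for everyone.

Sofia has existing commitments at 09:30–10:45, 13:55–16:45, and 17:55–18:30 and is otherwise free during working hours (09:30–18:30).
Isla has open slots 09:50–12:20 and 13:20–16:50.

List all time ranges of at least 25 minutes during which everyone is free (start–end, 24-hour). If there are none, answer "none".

Sofia free within 09:30–18:30: 10:45–13:55, 16:45–17:55.
Sofia ∩ Isla: 10:45–12:20, 13:20–13:55, 16:45–16:50.
Windows ≥ 25 min: 10:45–12:20, 13:20–13:55.

10:45–12:20, 13:20–13:55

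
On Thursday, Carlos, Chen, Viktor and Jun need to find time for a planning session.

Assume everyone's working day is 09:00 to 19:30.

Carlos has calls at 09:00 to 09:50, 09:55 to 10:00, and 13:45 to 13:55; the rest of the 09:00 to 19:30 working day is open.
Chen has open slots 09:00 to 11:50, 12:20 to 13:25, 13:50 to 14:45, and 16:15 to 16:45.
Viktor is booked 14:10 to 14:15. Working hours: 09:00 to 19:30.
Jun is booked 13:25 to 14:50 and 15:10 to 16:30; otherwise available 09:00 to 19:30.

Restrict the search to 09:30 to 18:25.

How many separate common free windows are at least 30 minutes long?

Carlos free within 09:00–19:30: 09:50–09:55, 10:00–13:45, 13:55–19:30.
Viktor free within 09:00–19:30: 09:00–14:10, 14:15–19:30.
Jun free within 09:00–19:30: 09:00–13:25, 14:50–15:10, 16:30–19:30.
Carlos ∩ Chen: 09:50–09:55, 10:00–11:50, 12:20–13:25, 13:55–14:45, 16:15–16:45.
Carlos ∩ Chen ∩ Viktor: 09:50–09:55, 10:00–11:50, 12:20–13:25, 13:55–14:10, 14:15–14:45, 16:15–16:45.
Carlos ∩ Chen ∩ Viktor ∩ Jun: 09:50–09:55, 10:00–11:50, 12:20–13:25, 16:30–16:45.
Restricted to 09:30–18:25: 09:50–09:55, 10:00–11:50, 12:20–13:25, 16:30–16:45.
Windows ≥ 30 min: 10:00–11:50, 12:20–13:25.
That's 2 windows.

2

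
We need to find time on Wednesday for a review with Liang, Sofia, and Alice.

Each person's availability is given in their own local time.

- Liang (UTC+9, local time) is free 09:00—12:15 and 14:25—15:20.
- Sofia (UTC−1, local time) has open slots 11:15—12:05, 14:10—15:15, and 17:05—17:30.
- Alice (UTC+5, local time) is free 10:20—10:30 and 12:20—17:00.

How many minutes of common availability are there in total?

Liang → UTC: 00:00–03:15, 05:25–06:20.
Sofia → UTC: 12:15–13:05, 15:10–16:15, 18:05–18:30.
Alice → UTC: 05:20–05:30, 07:20–12:00.
Liang ∩ Sofia: (none).
Liang ∩ Sofia ∩ Alice: (none).
Total common minutes: 0.

0 minutes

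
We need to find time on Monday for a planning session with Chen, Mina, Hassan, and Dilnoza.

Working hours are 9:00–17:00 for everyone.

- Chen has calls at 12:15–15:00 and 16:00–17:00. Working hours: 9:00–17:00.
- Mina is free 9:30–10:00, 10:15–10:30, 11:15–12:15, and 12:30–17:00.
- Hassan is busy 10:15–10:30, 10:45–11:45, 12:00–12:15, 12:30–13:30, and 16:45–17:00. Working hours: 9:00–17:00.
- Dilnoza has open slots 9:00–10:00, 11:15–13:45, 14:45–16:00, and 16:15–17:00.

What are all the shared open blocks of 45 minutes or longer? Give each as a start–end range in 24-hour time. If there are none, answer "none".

Chen free within 09:00–17:00: 09:00–12:15, 15:00–16:00.
Hassan free within 09:00–17:00: 09:00–10:15, 10:30–10:45, 11:45–12:00, 12:15–12:30, 13:30–16:45.
Chen ∩ Mina: 09:30–10:00, 10:15–10:30, 11:15–12:15, 15:00–16:00.
Chen ∩ Mina ∩ Hassan: 09:30–10:00, 11:45–12:00, 15:00–16:00.
Chen ∩ Mina ∩ Hassan ∩ Dilnoza: 09:30–10:00, 11:45–12:00, 15:00–16:00.
Windows ≥ 45 min: 15:00–16:00.

15:00–16:00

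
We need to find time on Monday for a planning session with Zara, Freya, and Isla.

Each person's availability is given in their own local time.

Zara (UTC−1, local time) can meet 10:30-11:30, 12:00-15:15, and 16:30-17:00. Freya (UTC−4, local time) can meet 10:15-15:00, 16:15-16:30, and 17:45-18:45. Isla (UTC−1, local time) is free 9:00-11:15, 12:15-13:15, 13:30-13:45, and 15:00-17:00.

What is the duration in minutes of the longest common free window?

30 minutes

Zara → UTC: 11:30–12:30, 13:00–16:15, 17:30–18:00.
Freya → UTC: 14:15–19:00, 20:15–20:30, 21:45–22:45.
Isla → UTC: 10:00–12:15, 13:15–14:15, 14:30–14:45, 16:00–18:00.
Zara ∩ Freya: 14:15–16:15, 17:30–18:00.
Zara ∩ Freya ∩ Isla: 14:30–14:45, 16:00–16:15, 17:30–18:00.
Common window lengths: 15, 15, 30 min; longest is 30.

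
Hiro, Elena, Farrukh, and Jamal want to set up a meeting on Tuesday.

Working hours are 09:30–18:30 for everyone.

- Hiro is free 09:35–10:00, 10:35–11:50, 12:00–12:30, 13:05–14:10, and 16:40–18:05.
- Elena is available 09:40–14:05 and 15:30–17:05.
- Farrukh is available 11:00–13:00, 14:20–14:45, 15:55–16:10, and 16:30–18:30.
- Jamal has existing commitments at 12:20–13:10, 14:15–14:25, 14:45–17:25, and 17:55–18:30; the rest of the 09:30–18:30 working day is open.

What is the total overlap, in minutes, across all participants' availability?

Jamal free within 09:30–18:30: 09:30–12:20, 13:10–14:15, 14:25–14:45, 17:25–17:55.
Hiro ∩ Elena: 09:40–10:00, 10:35–11:50, 12:00–12:30, 13:05–14:05, 16:40–17:05.
Hiro ∩ Elena ∩ Farrukh: 11:00–11:50, 12:00–12:30, 16:40–17:05.
Hiro ∩ Elena ∩ Farrukh ∩ Jamal: 11:00–11:50, 12:00–12:20.
Total common minutes: 50 + 20 = 70.

70 minutes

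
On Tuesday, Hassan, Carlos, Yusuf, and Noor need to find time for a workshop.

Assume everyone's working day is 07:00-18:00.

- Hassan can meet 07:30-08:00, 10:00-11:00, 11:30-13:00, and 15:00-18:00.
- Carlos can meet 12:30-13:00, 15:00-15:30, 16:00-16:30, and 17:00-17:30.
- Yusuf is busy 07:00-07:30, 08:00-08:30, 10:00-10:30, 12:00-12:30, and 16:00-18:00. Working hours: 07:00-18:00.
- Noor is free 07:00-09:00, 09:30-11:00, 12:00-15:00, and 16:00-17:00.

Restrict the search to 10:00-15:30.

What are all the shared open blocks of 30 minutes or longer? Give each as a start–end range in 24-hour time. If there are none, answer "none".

Yusuf free within 07:00–18:00: 07:30–08:00, 08:30–10:00, 10:30–12:00, 12:30–16:00.
Hassan ∩ Carlos: 12:30–13:00, 15:00–15:30, 16:00–16:30, 17:00–17:30.
Hassan ∩ Carlos ∩ Yusuf: 12:30–13:00, 15:00–15:30.
Hassan ∩ Carlos ∩ Yusuf ∩ Noor: 12:30–13:00.
Restricted to 10:00–15:30: 12:30–13:00.
Windows ≥ 30 min: 12:30–13:00.

12:30–13:00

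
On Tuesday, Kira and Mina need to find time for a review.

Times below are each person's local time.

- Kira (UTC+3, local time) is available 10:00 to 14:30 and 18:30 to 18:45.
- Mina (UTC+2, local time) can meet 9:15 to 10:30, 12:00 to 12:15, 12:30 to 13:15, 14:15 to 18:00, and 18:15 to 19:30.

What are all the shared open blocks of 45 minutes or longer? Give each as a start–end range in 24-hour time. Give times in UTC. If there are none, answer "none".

Kira → UTC: 07:00–11:30, 15:30–15:45.
Mina → UTC: 07:15–08:30, 10:00–10:15, 10:30–11:15, 12:15–16:00, 16:15–17:30.
Kira ∩ Mina: 07:15–08:30, 10:00–10:15, 10:30–11:15, 15:30–15:45.
Windows ≥ 45 min: 07:15–08:30, 10:30–11:15.

07:15–08:30, 10:30–11:15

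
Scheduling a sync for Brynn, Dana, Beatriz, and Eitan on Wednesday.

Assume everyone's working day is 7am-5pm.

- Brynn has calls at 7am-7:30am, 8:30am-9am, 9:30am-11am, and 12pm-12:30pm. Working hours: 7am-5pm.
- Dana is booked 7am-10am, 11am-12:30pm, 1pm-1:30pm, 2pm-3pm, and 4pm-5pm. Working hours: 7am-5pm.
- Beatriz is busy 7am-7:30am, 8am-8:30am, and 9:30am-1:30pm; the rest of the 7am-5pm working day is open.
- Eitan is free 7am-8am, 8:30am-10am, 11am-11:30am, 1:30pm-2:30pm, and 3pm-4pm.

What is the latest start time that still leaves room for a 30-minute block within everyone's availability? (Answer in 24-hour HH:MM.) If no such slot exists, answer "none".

Brynn free within 07:00–17:00: 07:30–08:30, 09:00–09:30, 11:00–12:00, 12:30–17:00.
Dana free within 07:00–17:00: 10:00–11:00, 12:30–13:00, 13:30–14:00, 15:00–16:00.
Beatriz free within 07:00–17:00: 07:30–08:00, 08:30–09:30, 13:30–17:00.
Brynn ∩ Dana: 12:30–13:00, 13:30–14:00, 15:00–16:00.
Brynn ∩ Dana ∩ Beatriz: 13:30–14:00, 15:00–16:00.
Brynn ∩ Dana ∩ Beatriz ∩ Eitan: 13:30–14:00, 15:00–16:00.
Windows ≥ 30 min: 13:30–14:00, 15:00–16:00.
Latest start in the last window 15:00–16:00 is 16:00 − 30 min = 15:30.

15:30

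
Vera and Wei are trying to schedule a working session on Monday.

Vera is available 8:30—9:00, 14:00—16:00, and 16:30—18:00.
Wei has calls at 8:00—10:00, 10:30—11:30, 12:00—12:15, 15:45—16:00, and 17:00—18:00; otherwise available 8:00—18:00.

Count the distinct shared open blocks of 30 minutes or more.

Wei free within 08:00–18:00: 10:00–10:30, 11:30–12:00, 12:15–15:45, 16:00–17:00.
Vera ∩ Wei: 14:00–15:45, 16:30–17:00.
Windows ≥ 30 min: 14:00–15:45, 16:30–17:00.
That's 2 windows.

2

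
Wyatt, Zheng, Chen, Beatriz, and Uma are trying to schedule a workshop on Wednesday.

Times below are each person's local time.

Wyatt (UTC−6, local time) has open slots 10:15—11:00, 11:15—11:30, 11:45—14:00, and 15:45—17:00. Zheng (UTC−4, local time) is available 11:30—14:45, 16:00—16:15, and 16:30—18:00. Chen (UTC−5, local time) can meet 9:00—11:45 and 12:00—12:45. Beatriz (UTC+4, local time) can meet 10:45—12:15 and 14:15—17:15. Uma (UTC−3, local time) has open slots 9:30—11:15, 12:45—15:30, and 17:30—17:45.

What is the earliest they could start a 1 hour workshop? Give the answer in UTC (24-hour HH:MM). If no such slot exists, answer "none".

none

Wyatt → UTC: 16:15–17:00, 17:15–17:30, 17:45–20:00, 21:45–23:00.
Zheng → UTC: 15:30–18:45, 20:00–20:15, 20:30–22:00.
Chen → UTC: 14:00–16:45, 17:00–17:45.
Beatriz → UTC: 06:45–08:15, 10:15–13:15.
Uma → UTC: 12:30–14:15, 15:45–18:30, 20:30–20:45.
Wyatt ∩ Zheng: 16:15–17:00, 17:15–17:30, 17:45–18:45, 21:45–22:00.
Wyatt ∩ Zheng ∩ Chen: 16:15–16:45, 17:15–17:30.
Wyatt ∩ Zheng ∩ Chen ∩ Beatriz: (none).
Wyatt ∩ Zheng ∩ Chen ∩ Beatriz ∩ Uma: (none).
Windows ≥ 60 min: (none).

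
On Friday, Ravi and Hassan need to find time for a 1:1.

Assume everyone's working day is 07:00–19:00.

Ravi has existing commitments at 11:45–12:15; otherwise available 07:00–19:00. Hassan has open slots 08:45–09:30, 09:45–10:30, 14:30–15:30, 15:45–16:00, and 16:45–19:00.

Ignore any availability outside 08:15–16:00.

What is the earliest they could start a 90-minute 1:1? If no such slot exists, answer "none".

Ravi free within 07:00–19:00: 07:00–11:45, 12:15–19:00.
Ravi ∩ Hassan: 08:45–09:30, 09:45–10:30, 14:30–15:30, 15:45–16:00, 16:45–19:00.
Restricted to 08:15–16:00: 08:45–09:30, 09:45–10:30, 14:30–15:30, 15:45–16:00.
Windows ≥ 90 min: (none).

none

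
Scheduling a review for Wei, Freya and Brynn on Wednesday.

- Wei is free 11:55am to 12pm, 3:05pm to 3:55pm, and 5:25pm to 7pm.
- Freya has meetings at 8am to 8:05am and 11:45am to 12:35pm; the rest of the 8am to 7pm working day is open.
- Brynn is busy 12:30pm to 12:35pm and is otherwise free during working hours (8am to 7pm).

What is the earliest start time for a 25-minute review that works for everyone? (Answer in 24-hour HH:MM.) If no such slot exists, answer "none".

Freya free within 08:00–19:00: 08:05–11:45, 12:35–19:00.
Brynn free within 08:00–19:00: 08:00–12:30, 12:35–19:00.
Wei ∩ Freya: 15:05–15:55, 17:25–19:00.
Wei ∩ Freya ∩ Brynn: 15:05–15:55, 17:25–19:00.
Windows ≥ 25 min: 15:05–15:55, 17:25–19:00.
Earliest such window starts at 15:05.

15:05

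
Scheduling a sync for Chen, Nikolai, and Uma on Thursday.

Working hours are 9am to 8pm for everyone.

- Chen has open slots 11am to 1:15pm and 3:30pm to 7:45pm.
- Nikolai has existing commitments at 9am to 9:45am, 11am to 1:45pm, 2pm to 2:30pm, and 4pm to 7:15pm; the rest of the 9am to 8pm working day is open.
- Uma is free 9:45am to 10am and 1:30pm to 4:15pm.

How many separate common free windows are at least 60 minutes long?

0

Nikolai free within 09:00–20:00: 09:45–11:00, 13:45–14:00, 14:30–16:00, 19:15–20:00.
Chen ∩ Nikolai: 15:30–16:00, 19:15–19:45.
Chen ∩ Nikolai ∩ Uma: 15:30–16:00.
Windows ≥ 60 min: (none).
That's 0 windows.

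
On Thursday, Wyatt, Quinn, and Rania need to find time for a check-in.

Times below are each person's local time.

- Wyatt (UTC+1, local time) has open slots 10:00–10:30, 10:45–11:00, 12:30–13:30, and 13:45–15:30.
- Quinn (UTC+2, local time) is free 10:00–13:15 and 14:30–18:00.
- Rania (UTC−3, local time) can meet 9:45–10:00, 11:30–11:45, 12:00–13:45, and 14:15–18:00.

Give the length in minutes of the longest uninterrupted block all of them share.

15 minutes

Wyatt → UTC: 09:00–09:30, 09:45–10:00, 11:30–12:30, 12:45–14:30.
Quinn → UTC: 08:00–11:15, 12:30–16:00.
Rania → UTC: 12:45–13:00, 14:30–14:45, 15:00–16:45, 17:15–21:00.
Wyatt ∩ Quinn: 09:00–09:30, 09:45–10:00, 12:45–14:30.
Wyatt ∩ Quinn ∩ Rania: 12:45–13:00.
Single common window of 15 minutes.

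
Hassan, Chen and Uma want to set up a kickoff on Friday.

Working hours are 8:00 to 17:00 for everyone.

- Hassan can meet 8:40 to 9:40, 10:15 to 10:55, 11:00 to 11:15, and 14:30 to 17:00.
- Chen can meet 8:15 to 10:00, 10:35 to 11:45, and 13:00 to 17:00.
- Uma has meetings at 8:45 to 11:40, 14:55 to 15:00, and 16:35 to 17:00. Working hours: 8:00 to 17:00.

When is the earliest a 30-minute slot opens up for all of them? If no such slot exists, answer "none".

15:00

Uma free within 08:00–17:00: 08:00–08:45, 11:40–14:55, 15:00–16:35.
Hassan ∩ Chen: 08:40–09:40, 10:35–10:55, 11:00–11:15, 14:30–17:00.
Hassan ∩ Chen ∩ Uma: 08:40–08:45, 14:30–14:55, 15:00–16:35.
Windows ≥ 30 min: 15:00–16:35.
Earliest such window starts at 15:00.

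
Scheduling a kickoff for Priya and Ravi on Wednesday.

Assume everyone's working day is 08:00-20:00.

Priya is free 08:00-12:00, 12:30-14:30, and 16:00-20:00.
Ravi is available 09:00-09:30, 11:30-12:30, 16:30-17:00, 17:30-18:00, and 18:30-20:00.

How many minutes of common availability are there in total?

Priya ∩ Ravi: 09:00–09:30, 11:30–12:00, 16:30–17:00, 17:30–18:00, 18:30–20:00.
Total common minutes: 30 + 30 + 30 + 30 + 90 = 210.

210 minutes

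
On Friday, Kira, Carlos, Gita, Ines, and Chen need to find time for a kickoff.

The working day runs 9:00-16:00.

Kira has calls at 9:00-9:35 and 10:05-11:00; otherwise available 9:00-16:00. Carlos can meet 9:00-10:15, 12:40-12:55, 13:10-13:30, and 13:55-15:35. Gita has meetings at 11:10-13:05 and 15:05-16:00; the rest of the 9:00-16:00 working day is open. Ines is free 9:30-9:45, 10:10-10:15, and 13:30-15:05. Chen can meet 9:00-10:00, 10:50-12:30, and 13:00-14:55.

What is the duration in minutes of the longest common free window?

Kira free within 09:00–16:00: 09:35–10:05, 11:00–16:00.
Gita free within 09:00–16:00: 09:00–11:10, 13:05–15:05.
Kira ∩ Carlos: 09:35–10:05, 12:40–12:55, 13:10–13:30, 13:55–15:35.
Kira ∩ Carlos ∩ Gita: 09:35–10:05, 13:10–13:30, 13:55–15:05.
Kira ∩ Carlos ∩ Gita ∩ Ines: 09:35–09:45, 13:55–15:05.
Kira ∩ Carlos ∩ Gita ∩ Ines ∩ Chen: 09:35–09:45, 13:55–14:55.
Common window lengths: 10, 60 min; longest is 60.

60 minutes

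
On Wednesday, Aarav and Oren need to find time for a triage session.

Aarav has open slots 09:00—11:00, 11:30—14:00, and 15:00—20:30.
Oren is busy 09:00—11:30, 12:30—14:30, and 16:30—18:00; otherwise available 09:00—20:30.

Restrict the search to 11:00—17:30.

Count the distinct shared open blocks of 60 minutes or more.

Oren free within 09:00–20:30: 11:30–12:30, 14:30–16:30, 18:00–20:30.
Aarav ∩ Oren: 11:30–12:30, 15:00–16:30, 18:00–20:30.
Restricted to 11:00–17:30: 11:30–12:30, 15:00–16:30.
Windows ≥ 60 min: 11:30–12:30, 15:00–16:30.
That's 2 windows.

2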